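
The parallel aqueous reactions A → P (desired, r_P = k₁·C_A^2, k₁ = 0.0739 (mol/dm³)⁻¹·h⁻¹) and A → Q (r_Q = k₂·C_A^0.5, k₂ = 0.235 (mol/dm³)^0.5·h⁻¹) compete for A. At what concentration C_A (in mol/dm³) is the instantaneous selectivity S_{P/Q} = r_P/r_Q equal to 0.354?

1.08 mol/dm³

S_{P/Q} = (k₁/k₂)·C_A^1.5 ⇒ C_A = (S·k₂/k₁)^(1/1.5).
= (0.354×0.235/0.0739)^(0.6667) = (1.126)^(0.6667) = 1.08 mol/dm³.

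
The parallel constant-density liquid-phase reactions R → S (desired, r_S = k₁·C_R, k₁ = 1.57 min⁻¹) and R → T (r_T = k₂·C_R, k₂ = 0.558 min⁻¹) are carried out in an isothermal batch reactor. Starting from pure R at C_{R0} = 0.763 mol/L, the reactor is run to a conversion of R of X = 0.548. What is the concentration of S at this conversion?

C_R = C_{R0}(1−X) = 0.3449 mol/L.
Both paths are first order in R, so the instantaneous fraction to S is constant: dC_S/d(−C_R) = k₁/(k₁+k₂) = 0.7378.
C_S = 0.7378·(C_{R0}−C_R) = 0.7378×0.4181 = 0.308 mol/L.

0.308 mol/L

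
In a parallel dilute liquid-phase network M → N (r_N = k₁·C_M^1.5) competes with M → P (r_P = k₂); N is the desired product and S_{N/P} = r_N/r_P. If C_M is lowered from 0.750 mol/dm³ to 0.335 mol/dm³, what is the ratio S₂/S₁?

S_{N/P} = (k₁/k₂)·C_M^1.5, so S₂/S₁ = (C_{M,2}/C_{M,1})^1.5.
= (0.335/0.750)^1.5 = (0.4467)^1.5 = 0.299.

0.299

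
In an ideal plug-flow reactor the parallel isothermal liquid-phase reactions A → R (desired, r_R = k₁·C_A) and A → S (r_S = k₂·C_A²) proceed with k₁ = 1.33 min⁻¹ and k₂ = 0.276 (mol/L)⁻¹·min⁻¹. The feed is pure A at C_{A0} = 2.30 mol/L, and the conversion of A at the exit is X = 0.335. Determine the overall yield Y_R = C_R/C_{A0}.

C_A = C_{A0}(1−X) = 1.529 mol/L.
Along a PFR/batch, dC_R/dC_A = −r_R/(r_R+r_S) = −k₁/(k₁+k₂·C_A).
Integrating from C_{A0} to C_A: C_R = (1.33/0.276)·ln[(1.33+0.276·2.30)/(1.33+0.276·1.53)] = 4.819·ln(1.965/1.752) = 0.5520 mol/L.
Y_R = C_R/C_{A0} = 0.5520/2.30 = 0.240.

0.240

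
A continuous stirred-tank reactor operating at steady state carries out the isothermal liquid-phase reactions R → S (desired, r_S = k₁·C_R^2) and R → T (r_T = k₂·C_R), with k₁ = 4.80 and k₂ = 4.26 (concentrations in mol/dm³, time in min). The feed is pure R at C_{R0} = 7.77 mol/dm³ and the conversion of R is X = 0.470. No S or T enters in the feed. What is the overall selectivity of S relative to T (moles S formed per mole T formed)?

Exit C_R = C_{R0}(1−X) = 7.77×0.530 = 4.118 mol/dm³.
A CSTR operates uniformly at the exit composition, giving r_S = 81.40 and r_T = 17.54 (each k·C_R^n at C_R = 4.118).
Overall selectivity = C_S/C_T = r_Sτ/(r_Tτ) = r_S/r_T = 4.64.

4.64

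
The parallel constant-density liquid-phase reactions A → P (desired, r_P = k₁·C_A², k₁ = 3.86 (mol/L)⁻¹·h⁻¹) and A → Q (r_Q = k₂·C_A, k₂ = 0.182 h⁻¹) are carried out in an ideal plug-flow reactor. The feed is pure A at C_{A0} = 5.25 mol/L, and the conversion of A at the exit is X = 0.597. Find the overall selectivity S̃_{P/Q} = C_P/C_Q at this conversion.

C_A = C_{A0}(1−X) = 2.116 mol/L.
Along a PFR/batch, dC_Q/dC_A = −r_Q/(r_P+r_Q) = −k₂/(k₂+k₁·C_A).
Integrating from C_{A0} to C_A: C_Q = (0.182/3.86)·ln[(0.182+3.86·5.25)/(0.182+3.86·2.12)] = 0.04715·ln(20.45/8.349) = 0.04223 mol/L.
Then C_P = (C_{A0}−C_A) − C_Q = 3.134 − 0.04223 = 3.092 mol/L.
S̃_{P/Q} = C_P/C_Q = 3.092/0.04223 = 73.2.

73.2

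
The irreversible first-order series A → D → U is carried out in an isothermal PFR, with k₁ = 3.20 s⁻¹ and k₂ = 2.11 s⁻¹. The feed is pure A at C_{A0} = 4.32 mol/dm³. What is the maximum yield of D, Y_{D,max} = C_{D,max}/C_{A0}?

0.447

At the optimum, C_{D,max}/C_{A0} = (k₁/k₂)^[k₂/(k₂−k₁)].
= (3.20/2.11)^(2.11/(2.11−3.20)) = (1.517)^(-1.936) = 0.4466.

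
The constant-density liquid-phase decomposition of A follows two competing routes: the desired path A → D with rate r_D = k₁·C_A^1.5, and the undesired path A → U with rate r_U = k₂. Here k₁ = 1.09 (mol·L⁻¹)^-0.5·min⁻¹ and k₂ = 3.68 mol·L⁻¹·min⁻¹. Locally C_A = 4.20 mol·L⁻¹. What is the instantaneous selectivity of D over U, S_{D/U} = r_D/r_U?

2.55

S_{D/U} = r_D/r_U = (k₁·C_A^1.5)/(k₂) = (k₁/k₂)·C_A^1.5.
= (1.09×4.200^1.5) / (3.68) = 9.382/3.680 = 2.55.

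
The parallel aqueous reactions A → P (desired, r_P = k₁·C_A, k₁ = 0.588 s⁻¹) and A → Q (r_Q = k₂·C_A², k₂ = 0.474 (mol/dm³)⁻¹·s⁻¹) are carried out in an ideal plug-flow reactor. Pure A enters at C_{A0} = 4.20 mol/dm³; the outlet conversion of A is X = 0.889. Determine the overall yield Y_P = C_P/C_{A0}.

C_A = C_{A0}(1−X) = 0.4662 mol/dm³.
Along a PFR/batch, dC_P/dC_A = −r_P/(r_P+r_Q) = −k₁/(k₁+k₂·C_A).
Integrating from C_{A0} to C_A: C_P = (0.588/0.474)·ln[(0.588+0.474·4.20)/(0.588+0.474·0.466)] = 1.241·ln(2.579/0.8090) = 1.438 mol/dm³.
Y_P = C_P/C_{A0} = 1.438/4.20 = 0.342.

0.342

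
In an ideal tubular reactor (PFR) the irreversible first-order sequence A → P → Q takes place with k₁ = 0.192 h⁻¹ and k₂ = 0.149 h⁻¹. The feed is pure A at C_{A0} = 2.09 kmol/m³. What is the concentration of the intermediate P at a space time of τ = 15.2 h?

The intermediate concentration in a first-order A→B→C sequence is C_P = k₁C_{A0}(e^(−k₁τ) − e^(−k₂τ))/(k₂−k₁).
e^(−k₁τ) = e^(−0.192×15.2) = e^(−2.918) = 0.05402; e^(−k₂τ) = e^(−2.265) = 0.1039.
C_P = 0.192×2.09/(0.149−0.192) × (0.05402−0.1039) = (-9.332)×(-0.04983) = 0.4650 kmol/m³.

0.465 kmol/m³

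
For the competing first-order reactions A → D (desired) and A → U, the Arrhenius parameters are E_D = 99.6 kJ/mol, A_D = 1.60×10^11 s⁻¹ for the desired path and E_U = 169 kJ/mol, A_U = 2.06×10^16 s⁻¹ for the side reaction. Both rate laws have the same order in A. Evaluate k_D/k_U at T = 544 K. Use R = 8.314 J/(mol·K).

35.8

Since both paths have the same order in A, the concentration cancels and S_{D/U} = k_D/k_U = (A_D/A_U)·exp[(E_U−E_D)/(RT)].
(E_U−E_D)/(RT) = (169−99.6)×10³/(8.314×544) = 69400/4523 = 15.34.
k_D/k_U = (1.60×10^11/2.06×10^16)·exp(15.34) = 7.767×10^-6 × 4.613×10^6 = 35.8.
Since E_D < E_U, lowering the temperature improves selectivity toward D.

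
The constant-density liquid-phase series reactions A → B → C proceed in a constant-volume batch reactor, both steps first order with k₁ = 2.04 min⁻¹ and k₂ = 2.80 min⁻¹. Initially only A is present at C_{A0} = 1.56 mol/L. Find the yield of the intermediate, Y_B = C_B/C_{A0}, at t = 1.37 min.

0.106

For first-order series with pure A initially, C_B(t) = k₁C_{A0}/(k₂−k₁)·(e^(−k₁t) − e^(−k₂t)).
e^(−k₁t) = e^(−2.04×1.37) = e^(−2.795) = 0.06113; e^(−k₂t) = e^(−3.836) = 0.02158.
C_B = 2.04×1.56/(2.80−2.04) × (0.06113−0.02158) = 4.187×0.03955 = 0.1656 mol/L.
Y_B = C_B/C_{A0} = 0.1656/1.56 = 0.106.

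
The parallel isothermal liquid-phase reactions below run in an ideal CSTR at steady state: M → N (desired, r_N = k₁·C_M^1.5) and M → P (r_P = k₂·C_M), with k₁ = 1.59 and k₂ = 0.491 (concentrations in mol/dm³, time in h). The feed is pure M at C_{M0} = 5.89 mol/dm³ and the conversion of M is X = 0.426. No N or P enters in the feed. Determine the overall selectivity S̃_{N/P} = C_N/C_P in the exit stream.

Exit C_M = C_{M0}(1−X) = 5.89×0.574 = 3.381 mol/dm³.
In a CSTR the entire volume is at exit conditions, so r_N = 1.59×3.381^1.5 = 9.884 and r_P = 0.491×3.381 = 1.660.
Overall selectivity = C_N/C_P = r_Nτ/(r_Pτ) = r_N/r_P = 5.95.

5.95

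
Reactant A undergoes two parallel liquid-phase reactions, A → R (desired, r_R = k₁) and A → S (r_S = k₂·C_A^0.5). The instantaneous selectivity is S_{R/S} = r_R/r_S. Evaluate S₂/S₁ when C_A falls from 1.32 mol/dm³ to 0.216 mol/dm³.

2.47

S_{R/S} = (k₁/k₂)·C_A^-0.5, so S₂/S₁ = (C_{A,2}/C_{A,1})^-0.5.
= (0.216/1.32)^(-0.5) = (0.1636)^(-0.5) = 2.47.
Selectivity toward R rises as C_A falls — low-concentration operation is favoured.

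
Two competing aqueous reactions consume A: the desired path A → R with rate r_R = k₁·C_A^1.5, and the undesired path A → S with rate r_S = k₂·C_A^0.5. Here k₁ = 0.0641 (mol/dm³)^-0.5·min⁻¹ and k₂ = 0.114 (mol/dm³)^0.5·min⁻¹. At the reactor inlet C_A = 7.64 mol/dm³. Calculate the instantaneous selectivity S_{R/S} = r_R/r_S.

4.30

S_{R/S} = r_R/r_S = (k₁·C_A^1.5)/(k₂·C_A^0.5) = (k₁/k₂)·C_A.
= (0.0641×7.640^1.5) / (0.114×7.640^0.5) = 1.354/0.3151 = 4.30.
Since the desired path is higher order in A, keeping C_A high (PFR or concentrated feed) favours R.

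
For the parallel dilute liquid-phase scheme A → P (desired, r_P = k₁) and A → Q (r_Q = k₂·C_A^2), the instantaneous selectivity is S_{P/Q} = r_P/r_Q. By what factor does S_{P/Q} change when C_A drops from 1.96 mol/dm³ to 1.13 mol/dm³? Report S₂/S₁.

S_{P/Q} = (k₁/k₂)·C_A^-2, so S₂/S₁ = (C_{A,2}/C_{A,1})^-2.
= (1.13/1.96)^(-2) = (0.5765)^(-2) = 3.01.
Selectivity toward P rises as C_A falls — low-concentration operation is favoured.

3.01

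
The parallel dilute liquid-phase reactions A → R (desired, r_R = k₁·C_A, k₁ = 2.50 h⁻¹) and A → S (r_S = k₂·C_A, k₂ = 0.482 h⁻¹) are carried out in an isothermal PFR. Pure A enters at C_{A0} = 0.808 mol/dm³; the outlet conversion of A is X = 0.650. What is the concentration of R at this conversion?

0.440 mol/dm³

C_A = C_{A0}(1−X) = 0.2828 mol/dm³.
Both paths are first order in A, so the instantaneous fraction to R is constant: dC_R/d(−C_A) = k₁/(k₁+k₂) = 0.8384.
C_R = 0.8384·(C_{A0}−C_A) = 0.8384×0.5252 = 0.440 mol/dm³.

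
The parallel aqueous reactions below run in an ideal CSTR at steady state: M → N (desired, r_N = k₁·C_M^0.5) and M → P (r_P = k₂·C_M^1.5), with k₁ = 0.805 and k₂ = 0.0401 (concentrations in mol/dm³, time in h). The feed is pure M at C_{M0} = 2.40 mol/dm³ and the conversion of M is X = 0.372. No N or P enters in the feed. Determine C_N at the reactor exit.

0.830 mol/dm³

Exit C_M = C_{M0}(1−X) = 2.40×0.628 = 1.507 mol/dm³.
Rates in a CSTR are evaluated at the outlet concentration: r_N = 0.805×1.507^0.5 = 0.9883, r_P = 0.0401×1.507^1.5 = 0.07420.
Fraction of consumed M going to N: r_N/(r_N+r_P) = 0.9302.
C_N = 0.9302·C_{M0}·X = 0.9302×2.40×0.372 = 0.830 mol/dm³.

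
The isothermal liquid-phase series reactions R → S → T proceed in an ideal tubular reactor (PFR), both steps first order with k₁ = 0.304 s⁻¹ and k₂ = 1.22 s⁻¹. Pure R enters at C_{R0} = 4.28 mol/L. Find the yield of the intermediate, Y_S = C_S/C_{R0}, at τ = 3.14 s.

Solving the coupled first-order balances gives C_S(τ) = [k₁/(k₂−k₁)]·C_{R0}·(e^(−k₁τ) − e^(−k₂τ)).
e^(−k₁τ) = e^(−0.304×3.14) = e^(−0.9546) = 0.3850; e^(−k₂τ) = e^(−3.831) = 0.02169.
C_S = 0.304×4.28/(1.22−0.304) × (0.3850−0.02169) = 1.420×0.3633 = 0.5160 mol/L.
Y_S = C_S/C_{R0} = 0.5160/4.28 = 0.121.

0.121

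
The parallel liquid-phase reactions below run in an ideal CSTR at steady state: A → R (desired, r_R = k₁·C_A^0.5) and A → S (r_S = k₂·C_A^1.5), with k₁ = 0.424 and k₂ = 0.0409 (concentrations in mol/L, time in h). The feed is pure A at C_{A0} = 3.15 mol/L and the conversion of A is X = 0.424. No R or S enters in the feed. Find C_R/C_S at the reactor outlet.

5.71

Exit C_A = C_{A0}(1−X) = 3.15×0.576 = 1.814 mol/L.
A CSTR operates uniformly at the exit composition, giving r_R = 0.5711 and r_S = 0.09996 (each k·C_A^n at C_A = 1.814).
Overall selectivity = C_R/C_S = r_Rτ/(r_Sτ) = r_R/r_S = 5.71.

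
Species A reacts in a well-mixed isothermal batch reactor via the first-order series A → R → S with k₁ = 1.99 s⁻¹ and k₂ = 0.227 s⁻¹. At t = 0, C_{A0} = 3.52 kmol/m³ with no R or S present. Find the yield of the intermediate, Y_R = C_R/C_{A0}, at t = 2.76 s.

0.599

Solving the coupled first-order balances gives C_R(t) = [k₁/(k₂−k₁)]·C_{A0}·(e^(−k₁t) − e^(−k₂t)).
e^(−k₁t) = e^(−1.99×2.76) = e^(−5.492) = 0.004118; e^(−k₂t) = e^(−0.6265) = 0.5344.
C_R = 1.99×3.52/(0.227−1.99) × (0.004118−0.5344) = (-3.973)×(-0.5303) = 2.107 kmol/m³.
Y_R = C_R/C_{A0} = 2.107/3.52 = 0.599.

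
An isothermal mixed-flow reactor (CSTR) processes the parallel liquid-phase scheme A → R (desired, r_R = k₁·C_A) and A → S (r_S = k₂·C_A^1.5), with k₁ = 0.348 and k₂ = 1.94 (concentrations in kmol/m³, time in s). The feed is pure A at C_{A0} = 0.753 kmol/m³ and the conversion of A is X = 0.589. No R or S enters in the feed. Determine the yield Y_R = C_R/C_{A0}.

0.144

Exit C_A = C_{A0}(1−X) = 0.753×0.411 = 0.3095 kmol/m³.
Rates in a CSTR are evaluated at the outlet concentration: r_R = 0.348×0.3095 = 0.1077, r_S = 1.94×0.3095^1.5 = 0.3340.
Fraction of consumed A going to R: r_R/(r_R+r_S) = 0.2438.
C_R = 0.2438·C_{A0}·X = 0.2438×0.753×0.589 = 0.108 kmol/m³; Y_R = C_R/C_{A0} = 0.144.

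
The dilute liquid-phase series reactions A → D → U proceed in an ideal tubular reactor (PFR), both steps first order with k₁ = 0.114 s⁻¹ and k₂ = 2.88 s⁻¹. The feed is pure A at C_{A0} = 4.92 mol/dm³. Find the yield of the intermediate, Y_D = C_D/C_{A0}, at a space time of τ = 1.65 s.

Solving the coupled first-order balances gives C_D(τ) = [k₁/(k₂−k₁)]·C_{A0}·(e^(−k₁τ) − e^(−k₂τ)).
e^(−k₁τ) = e^(−0.114×1.65) = e^(−0.1881) = 0.8285; e^(−k₂τ) = e^(−4.752) = 0.008634.
C_D = 0.114×4.92/(2.88−0.114) × (0.8285−0.008634) = 0.2028×0.8199 = 0.1663 mol/dm³.
Y_D = C_D/C_{A0} = 0.1663/4.92 = 0.0338.

0.0338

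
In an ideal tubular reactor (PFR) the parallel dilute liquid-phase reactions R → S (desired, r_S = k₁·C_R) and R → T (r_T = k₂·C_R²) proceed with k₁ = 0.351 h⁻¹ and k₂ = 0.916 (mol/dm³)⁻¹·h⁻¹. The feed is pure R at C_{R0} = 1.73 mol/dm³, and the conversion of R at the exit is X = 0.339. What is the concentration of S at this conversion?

C_R = C_{R0}(1−X) = 1.144 mol/dm³.
Along a PFR/batch, dC_S/dC_R = −r_S/(r_S+r_T) = −k₁/(k₁+k₂·C_R).
Integrating from C_{R0} to C_R: C_S = (0.351/0.916)·ln[(0.351+0.916·1.73)/(0.351+0.916·1.14)] = 0.3832·ln(1.936/1.398) = 0.1246 mol/dm³.

0.125 mol/dm³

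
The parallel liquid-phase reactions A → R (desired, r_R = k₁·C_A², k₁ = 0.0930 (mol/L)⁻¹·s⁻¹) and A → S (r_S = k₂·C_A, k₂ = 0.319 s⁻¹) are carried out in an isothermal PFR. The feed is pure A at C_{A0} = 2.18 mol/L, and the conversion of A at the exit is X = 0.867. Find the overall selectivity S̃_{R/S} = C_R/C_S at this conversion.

0.341

C_A = C_{A0}(1−X) = 0.2899 mol/L.
Along a PFR/batch, dC_S/dC_A = −r_S/(r_R+r_S) = −k₂/(k₂+k₁·C_A).
Integrating from C_{A0} to C_A: C_S = (0.319/0.0930)·ln[(0.319+0.0930·2.18)/(0.319+0.0930·0.290)] = 3.430·ln(0.5217/0.3460) = 1.409 mol/L.
Then C_R = (C_{A0}−C_A) − C_S = 1.890 − 1.409 = 0.4809 mol/L.
S̃_{R/S} = C_R/C_S = 0.4809/1.409 = 0.341.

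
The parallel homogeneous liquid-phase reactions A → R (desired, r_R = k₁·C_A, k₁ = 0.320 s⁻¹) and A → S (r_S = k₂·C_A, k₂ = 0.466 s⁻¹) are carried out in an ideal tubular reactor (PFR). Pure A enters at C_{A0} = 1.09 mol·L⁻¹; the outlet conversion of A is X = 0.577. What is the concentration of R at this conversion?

0.256 mol·L⁻¹

C_A = C_{A0}(1−X) = 0.4611 mol·L⁻¹.
Both paths are first order in A, so the instantaneous fraction to R is constant: dC_R/d(−C_A) = k₁/(k₁+k₂) = 0.4071.
C_R = 0.4071·(C_{A0}−C_A) = 0.4071×0.6289 = 0.256 mol·L⁻¹.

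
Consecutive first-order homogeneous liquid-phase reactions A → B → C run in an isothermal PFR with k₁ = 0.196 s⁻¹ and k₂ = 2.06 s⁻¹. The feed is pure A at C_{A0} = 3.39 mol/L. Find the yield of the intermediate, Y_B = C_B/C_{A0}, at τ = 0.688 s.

0.0664

For first-order series with pure A initially, C_B(τ) = k₁C_{A0}/(k₂−k₁)·(e^(−k₁τ) − e^(−k₂τ)).
e^(−k₁τ) = e^(−0.196×0.688) = e^(−0.1348) = 0.8738; e^(−k₂τ) = e^(−1.417) = 0.2424.
C_B = 0.196×3.39/(2.06−0.196) × (0.8738−0.2424) = 0.3565×0.6315 = 0.2251 mol/L.
Y_B = C_B/C_{A0} = 0.2251/3.39 = 0.0664.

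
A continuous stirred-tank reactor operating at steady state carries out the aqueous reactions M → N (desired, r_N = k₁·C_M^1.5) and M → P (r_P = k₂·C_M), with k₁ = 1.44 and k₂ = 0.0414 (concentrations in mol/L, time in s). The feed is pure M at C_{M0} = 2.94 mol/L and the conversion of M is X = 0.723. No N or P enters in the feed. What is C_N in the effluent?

Exit C_M = C_{M0}(1−X) = 2.94×0.277 = 0.8144 mol/L.
Rates in a CSTR are evaluated at the outlet concentration: r_N = 1.44×0.8144^1.5 = 1.058, r_P = 0.0414×0.8144 = 0.03372.
Fraction of consumed M going to N: r_N/(r_N+r_P) = 0.9691.
C_N = 0.9691·C_{M0}·X = 0.9691×2.94×0.723 = 2.06 mol/L.

2.06 mol/L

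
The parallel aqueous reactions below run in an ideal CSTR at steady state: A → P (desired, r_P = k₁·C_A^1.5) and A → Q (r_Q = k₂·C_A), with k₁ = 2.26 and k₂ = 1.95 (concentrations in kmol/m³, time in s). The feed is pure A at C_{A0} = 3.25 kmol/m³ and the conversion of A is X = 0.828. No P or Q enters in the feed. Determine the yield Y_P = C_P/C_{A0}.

Exit C_A = C_{A0}(1−X) = 3.25×0.172 = 0.5590 kmol/m³.
A CSTR operates uniformly at the exit composition, giving r_P = 0.9446 and r_Q = 1.090 (each k·C_A^n at C_A = 0.5590).
Fraction of consumed A going to P: r_P/(r_P+r_Q) = 0.4642.
C_P = 0.4642·C_{A0}·X = 0.4642×3.25×0.828 = 1.25 kmol/m³; Y_P = C_P/C_{A0} = 0.384.

0.384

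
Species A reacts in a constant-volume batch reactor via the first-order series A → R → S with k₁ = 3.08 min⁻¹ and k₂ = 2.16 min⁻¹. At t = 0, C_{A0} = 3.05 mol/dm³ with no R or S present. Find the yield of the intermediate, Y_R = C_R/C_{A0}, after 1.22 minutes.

0.162

The intermediate concentration in a first-order A→B→C sequence is C_R = k₁C_{A0}(e^(−k₁t) − e^(−k₂t))/(k₂−k₁).
e^(−k₁t) = e^(−3.08×1.22) = e^(−3.758) = 0.02334; e^(−k₂t) = e^(−2.635) = 0.07170.
C_R = 3.08×3.05/(2.16−3.08) × (0.02334−0.07170) = (-10.21)×(-0.04836) = 0.4938 mol/dm³.
Y_R = C_R/C_{A0} = 0.4938/3.05 = 0.162.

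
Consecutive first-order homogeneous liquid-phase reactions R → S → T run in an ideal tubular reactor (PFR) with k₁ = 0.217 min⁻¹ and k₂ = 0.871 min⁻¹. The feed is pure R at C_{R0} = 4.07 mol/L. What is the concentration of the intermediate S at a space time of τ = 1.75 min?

0.630 mol/L

The intermediate concentration in a first-order A→B→C sequence is C_S = k₁C_{R0}(e^(−k₁τ) − e^(−k₂τ))/(k₂−k₁).
e^(−k₁τ) = e^(−0.217×1.75) = e^(−0.3797) = 0.6840; e^(−k₂τ) = e^(−1.524) = 0.2178.
C_S = 0.217×4.07/(0.871−0.217) × (0.6840−0.2178) = 1.350×0.4662 = 0.6296 mol/L.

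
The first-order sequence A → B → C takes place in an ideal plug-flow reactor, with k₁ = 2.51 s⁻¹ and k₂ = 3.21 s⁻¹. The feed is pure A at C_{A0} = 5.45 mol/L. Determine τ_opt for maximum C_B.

0.351 s

The intermediate peaks when r₁ = r₂, i.e. k₁e^(−k₁τ) = k₂e^(−k₂τ), giving τ_opt = ln(k₂/k₁)/(k₂−k₁).
= ln(3.21/2.51)/(3.21−2.51) = ln(1.279)/0.7000 = 0.2460/0.7000 = 0.351 s.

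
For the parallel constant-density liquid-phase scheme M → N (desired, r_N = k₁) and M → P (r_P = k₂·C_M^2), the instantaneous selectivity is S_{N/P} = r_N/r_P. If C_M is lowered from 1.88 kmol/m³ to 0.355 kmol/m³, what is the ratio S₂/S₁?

28.0

S_{N/P} = (k₁/k₂)·C_M^-2, so S₂/S₁ = (C_{M,2}/C_{M,1})^-2.
= (0.355/1.88)^(-2) = (0.1888)^(-2) = 28.0.
Selectivity toward N rises as C_M falls — low-concentration operation is favoured.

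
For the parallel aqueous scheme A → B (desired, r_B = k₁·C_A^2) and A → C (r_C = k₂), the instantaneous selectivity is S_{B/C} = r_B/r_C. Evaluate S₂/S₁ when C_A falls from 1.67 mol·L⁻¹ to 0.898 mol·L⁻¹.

0.289

S_{B/C} = (k₁/k₂)·C_A^2, so S₂/S₁ = (C_{A,2}/C_{A,1})^2.
= (0.898/1.67)^2 = (0.5377)^2 = 0.289.
Selectivity toward B falls as C_A falls — high-concentration operation is favoured.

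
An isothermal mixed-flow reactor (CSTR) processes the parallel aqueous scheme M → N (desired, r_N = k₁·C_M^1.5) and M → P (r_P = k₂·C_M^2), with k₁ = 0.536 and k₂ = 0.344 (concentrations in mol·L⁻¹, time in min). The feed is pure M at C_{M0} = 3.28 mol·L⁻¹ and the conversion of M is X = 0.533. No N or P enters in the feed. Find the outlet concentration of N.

0.974 mol·L⁻¹

Exit C_M = C_{M0}(1−X) = 3.28×0.467 = 1.532 mol·L⁻¹.
A CSTR operates uniformly at the exit composition, giving r_N = 1.016 and r_P = 0.8071 (each k·C_M^n at C_M = 1.532).
Fraction of consumed M going to N: r_N/(r_N+r_P) = 0.5573.
C_N = 0.5573·C_{M0}·X = 0.5573×3.28×0.533 = 0.974 mol·L⁻¹.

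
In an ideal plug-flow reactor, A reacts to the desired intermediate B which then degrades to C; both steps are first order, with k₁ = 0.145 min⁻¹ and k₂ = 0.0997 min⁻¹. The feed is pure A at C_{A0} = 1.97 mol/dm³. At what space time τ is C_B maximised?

The intermediate peaks when r₁ = r₂, i.e. k₁e^(−k₁τ) = k₂e^(−k₂τ), giving τ_opt = ln(k₂/k₁)/(k₂−k₁).
= ln(0.0997/0.145)/(0.0997−0.145) = ln(0.6876)/-0.04530 = -0.3746/-0.04530 = 8.27 min.

8.27 min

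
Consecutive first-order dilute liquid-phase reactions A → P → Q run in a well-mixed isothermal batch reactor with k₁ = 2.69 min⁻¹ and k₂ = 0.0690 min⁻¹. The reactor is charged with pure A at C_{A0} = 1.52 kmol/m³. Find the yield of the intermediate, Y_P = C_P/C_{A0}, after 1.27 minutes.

Solving the coupled first-order balances gives C_P(t) = [k₁/(k₂−k₁)]·C_{A0}·(e^(−k₁t) − e^(−k₂t)).
e^(−k₁t) = e^(−2.69×1.27) = e^(−3.416) = 0.03283; e^(−k₂t) = e^(−0.08763) = 0.9161.
C_P = 2.69×1.52/(0.0690−2.69) × (0.03283−0.9161) = (-1.560)×(-0.8833) = 1.378 kmol/m³.
Y_P = C_P/C_{A0} = 1.378/1.52 = 0.907.

0.907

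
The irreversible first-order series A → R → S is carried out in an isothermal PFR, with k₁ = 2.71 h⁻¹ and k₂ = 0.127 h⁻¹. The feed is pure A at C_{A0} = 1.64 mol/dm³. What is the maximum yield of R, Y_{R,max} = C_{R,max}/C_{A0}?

At the optimum, C_{R,max}/C_{A0} = (k₁/k₂)^[k₂/(k₂−k₁)].
= (2.71/0.127)^(0.127/(0.127−2.71)) = (21.34)^(-0.04917) = 0.8603.

0.860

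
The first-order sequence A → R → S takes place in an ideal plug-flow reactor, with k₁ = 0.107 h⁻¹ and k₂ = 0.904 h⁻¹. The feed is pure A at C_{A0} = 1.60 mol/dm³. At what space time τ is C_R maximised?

2.68 h

Setting dC_R/dτ = 0 gives τ_opt = ln(k₂/k₁)/(k₂−k₁).
= ln(0.904/0.107)/(0.904−0.107) = ln(8.449)/0.7970 = 2.134/0.7970 = 2.68 h.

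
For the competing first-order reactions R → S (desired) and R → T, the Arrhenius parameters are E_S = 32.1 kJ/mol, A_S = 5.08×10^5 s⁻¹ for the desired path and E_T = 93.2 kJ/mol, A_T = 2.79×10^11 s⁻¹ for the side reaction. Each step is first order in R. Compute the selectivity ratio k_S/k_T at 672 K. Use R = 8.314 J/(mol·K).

Since both paths have the same order in R, the concentration cancels and S_{S/T} = k_S/k_T = (A_S/A_T)·exp[(E_T−E_S)/(RT)].
(E_T−E_S)/(RT) = (93.2−32.1)×10³/(8.314×672) = 61100/5587 = 10.94.
k_S/k_T = (5.08×10^5/2.79×10^11)·exp(10.94) = 1.821×10^-6 × 56167 = 0.102.

0.102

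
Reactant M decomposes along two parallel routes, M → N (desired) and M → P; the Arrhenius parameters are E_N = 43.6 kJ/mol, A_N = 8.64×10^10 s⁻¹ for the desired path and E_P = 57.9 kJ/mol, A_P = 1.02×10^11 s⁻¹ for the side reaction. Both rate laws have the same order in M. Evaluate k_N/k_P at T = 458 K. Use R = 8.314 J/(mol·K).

36.2

With equal orders, S_{N/P} = k_N/k_P = (A_N/A_P)·exp[(E_P−E_N)/(RT)].
(E_P−E_N)/(RT) = (57.9−43.6)×10³/(8.314×458) = 14300/3808 = 3.755.
k_N/k_P = (8.64×10^10/1.02×10^11)·exp(3.755) = 0.8471 × 42.75 = 36.2.
Since E_N < E_P, lowering the temperature improves selectivity toward N.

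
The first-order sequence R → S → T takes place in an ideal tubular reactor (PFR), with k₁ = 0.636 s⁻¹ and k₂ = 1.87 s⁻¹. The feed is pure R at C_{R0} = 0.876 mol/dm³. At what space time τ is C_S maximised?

For first-order series the maximum of C_S occurs at τ_opt = ln(k₂/k₁)/(k₂−k₁).
= ln(1.87/0.636)/(1.87−0.636) = ln(2.940)/1.234 = 1.078/1.234 = 0.874 s.

0.874 s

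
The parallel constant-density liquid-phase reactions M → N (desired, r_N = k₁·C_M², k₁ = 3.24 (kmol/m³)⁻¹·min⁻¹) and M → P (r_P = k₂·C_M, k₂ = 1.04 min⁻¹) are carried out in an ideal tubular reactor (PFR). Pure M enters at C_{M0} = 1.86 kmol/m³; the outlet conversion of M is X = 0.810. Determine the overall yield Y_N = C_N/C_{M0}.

C_M = C_{M0}(1−X) = 0.3534 kmol/m³.
Along a PFR/batch, dC_P/dC_M = −r_P/(r_N+r_P) = −k₂/(k₂+k₁·C_M).
Integrating from C_{M0} to C_M: C_P = (1.04/3.24)·ln[(1.04+3.24·1.86)/(1.04+3.24·0.353)] = 0.3210·ln(7.066/2.185) = 0.3768 kmol/m³.
Then C_N = (C_{M0}−C_M) − C_P = 1.507 − 0.3768 = 1.130 kmol/m³.
Y_N = C_N/C_{M0} = 1.130/1.86 = 0.607.

0.607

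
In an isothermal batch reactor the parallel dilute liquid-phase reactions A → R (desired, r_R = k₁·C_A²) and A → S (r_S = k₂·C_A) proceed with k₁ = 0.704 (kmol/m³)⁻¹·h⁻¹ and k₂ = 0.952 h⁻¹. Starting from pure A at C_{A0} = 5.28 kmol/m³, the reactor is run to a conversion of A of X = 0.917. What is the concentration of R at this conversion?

3.07 kmol/m³

C_A = C_{A0}(1−X) = 0.4382 kmol/m³.
Along a PFR/batch, dC_S/dC_A = −r_S/(r_R+r_S) = −k₂/(k₂+k₁·C_A).
Integrating from C_{A0} to C_A: C_S = (0.952/0.704)·ln[(0.952+0.704·5.28)/(0.952+0.704·0.438)] = 1.352·ln(4.669/1.261) = 1.771 kmol/m³.
Then C_R = (C_{A0}−C_A) − C_S = 4.842 − 1.771 = 3.071 kmol/m³.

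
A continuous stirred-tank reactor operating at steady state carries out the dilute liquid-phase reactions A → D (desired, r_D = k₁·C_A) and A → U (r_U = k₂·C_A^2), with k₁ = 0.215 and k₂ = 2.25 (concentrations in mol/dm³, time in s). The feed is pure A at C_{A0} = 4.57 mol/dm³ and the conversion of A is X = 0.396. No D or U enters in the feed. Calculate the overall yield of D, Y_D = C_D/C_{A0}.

0.0133

Exit C_A = C_{A0}(1−X) = 4.57×0.604 = 2.760 mol/dm³.
Rates in a CSTR are evaluated at the outlet concentration: r_D = 0.215×2.760 = 0.5935, r_U = 2.25×2.760^2 = 17.14.
Fraction of consumed A going to D: r_D/(r_D+r_U) = 0.03346.
C_D = 0.03346·C_{A0}·X = 0.03346×4.57×0.396 = 0.0606 mol/dm³; Y_D = C_D/C_{A0} = 0.0133.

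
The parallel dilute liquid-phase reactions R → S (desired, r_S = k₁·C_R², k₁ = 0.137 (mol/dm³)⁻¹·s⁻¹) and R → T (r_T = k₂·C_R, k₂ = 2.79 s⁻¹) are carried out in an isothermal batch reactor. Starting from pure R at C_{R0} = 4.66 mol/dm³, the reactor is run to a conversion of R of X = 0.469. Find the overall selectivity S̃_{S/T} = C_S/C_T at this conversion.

0.174

C_R = C_{R0}(1−X) = 2.474 mol/dm³.
Along a PFR/batch, dC_T/dC_R = −r_T/(r_S+r_T) = −k₂/(k₂+k₁·C_R).
Integrating from C_{R0} to C_R: C_T = (2.79/0.137)·ln[(2.79+0.137·4.66)/(2.79+0.137·2.47)] = 20.36·ln(3.428/3.129) = 1.861 mol/dm³.
Then C_S = (C_{R0}−C_R) − C_T = 2.186 − 1.861 = 0.3245 mol/dm³.
S̃_{S/T} = C_S/C_T = 0.3245/1.861 = 0.174.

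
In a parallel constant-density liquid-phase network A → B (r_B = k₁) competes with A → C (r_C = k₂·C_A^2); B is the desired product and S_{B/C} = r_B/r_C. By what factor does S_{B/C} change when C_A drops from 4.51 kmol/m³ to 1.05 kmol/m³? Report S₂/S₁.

18.4

S_{B/C} = (k₁/k₂)·C_A^-2, so S₂/S₁ = (C_{A,2}/C_{A,1})^-2.
= (1.05/4.51)^(-2) = (0.2328)^(-2) = 18.4.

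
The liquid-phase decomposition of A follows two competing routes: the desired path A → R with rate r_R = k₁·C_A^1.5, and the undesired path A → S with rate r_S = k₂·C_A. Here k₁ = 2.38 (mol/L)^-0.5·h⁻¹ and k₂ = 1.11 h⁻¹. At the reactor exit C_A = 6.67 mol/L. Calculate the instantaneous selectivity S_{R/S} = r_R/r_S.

S_{R/S} = r_R/r_S = (k₁·C_A^1.5)/(k₂·C_A) = (k₁/k₂)·C_A^0.5.
= (2.38×6.670^1.5) / (1.11×6.670) = 41.00/7.404 = 5.54.

5.54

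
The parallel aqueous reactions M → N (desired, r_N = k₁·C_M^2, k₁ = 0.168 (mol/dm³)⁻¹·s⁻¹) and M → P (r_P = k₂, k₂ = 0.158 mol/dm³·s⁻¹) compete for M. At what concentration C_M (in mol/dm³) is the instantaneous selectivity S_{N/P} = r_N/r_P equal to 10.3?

S_{N/P} = (k₁/k₂)·C_M^2 ⇒ C_M = (S·k₂/k₁)^(0.5).
= (10.3×0.158/0.168)^(0.5) = (9.687)^(0.5) = 3.11 mol/dm³.

3.11 mol/dm³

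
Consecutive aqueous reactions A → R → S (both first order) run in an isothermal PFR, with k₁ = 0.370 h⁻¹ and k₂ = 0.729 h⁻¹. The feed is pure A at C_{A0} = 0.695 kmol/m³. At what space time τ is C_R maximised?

1.89 h

The intermediate peaks when r₁ = r₂, i.e. k₁e^(−k₁τ) = k₂e^(−k₂τ), giving τ_opt = ln(k₂/k₁)/(k₂−k₁).
= ln(0.729/0.370)/(0.729−0.370) = ln(1.970)/0.3590 = 0.6782/0.3590 = 1.89 h.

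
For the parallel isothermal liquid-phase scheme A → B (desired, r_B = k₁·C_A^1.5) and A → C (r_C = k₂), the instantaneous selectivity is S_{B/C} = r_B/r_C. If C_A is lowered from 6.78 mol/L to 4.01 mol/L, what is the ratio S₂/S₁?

S_{B/C} = (k₁/k₂)·C_A^1.5, so S₂/S₁ = (C_{A,2}/C_{A,1})^1.5.
= (4.01/6.78)^1.5 = (0.5914)^1.5 = 0.455.

0.455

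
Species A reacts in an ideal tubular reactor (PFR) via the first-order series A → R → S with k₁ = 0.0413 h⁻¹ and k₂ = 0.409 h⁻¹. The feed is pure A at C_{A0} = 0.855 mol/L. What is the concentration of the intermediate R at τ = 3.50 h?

For first-order series with pure A initially, C_R(τ) = k₁C_{A0}/(k₂−k₁)·(e^(−k₁τ) − e^(−k₂τ)).
e^(−k₁τ) = e^(−0.0413×3.50) = e^(−0.1446) = 0.8654; e^(−k₂τ) = e^(−1.431) = 0.2390.
C_R = 0.0413×0.855/(0.409−0.0413) × (0.8654−0.2390) = 0.09603×0.6265 = 0.06016 mol/L.

0.0602 mol/L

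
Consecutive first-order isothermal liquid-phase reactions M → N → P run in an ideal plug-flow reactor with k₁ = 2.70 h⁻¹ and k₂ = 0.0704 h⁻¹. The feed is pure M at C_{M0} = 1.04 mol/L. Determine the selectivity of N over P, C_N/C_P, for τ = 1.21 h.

The intermediate concentration in a first-order A→B→C sequence is C_N = k₁C_{M0}(e^(−k₁τ) − e^(−k₂τ))/(k₂−k₁).
e^(−k₁τ) = e^(−2.70×1.21) = e^(−3.267) = 0.03812; e^(−k₂τ) = e^(−0.08518) = 0.9183.
C_N = 2.70×1.04/(0.0704−2.70) × (0.03812−0.9183) = (-1.068)×(-0.8802) = 0.9399 mol/L.
C_M = C_{M0}e^(−k₁τ) = 0.03965 mol/L, so C_P = C_{M0}−C_M−C_N = 0.06041 mol/L; C_N/C_P = 15.6.

15.6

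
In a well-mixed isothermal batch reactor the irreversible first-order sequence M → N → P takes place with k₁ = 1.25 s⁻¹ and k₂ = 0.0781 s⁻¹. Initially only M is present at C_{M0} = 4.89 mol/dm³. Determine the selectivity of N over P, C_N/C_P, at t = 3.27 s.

4.62

The intermediate concentration in a first-order A→B→C sequence is C_N = k₁C_{M0}(e^(−k₁t) − e^(−k₂t))/(k₂−k₁).
e^(−k₁t) = e^(−1.25×3.27) = e^(−4.088) = 0.01678; e^(−k₂t) = e^(−0.2554) = 0.7746.
C_N = 1.25×4.89/(0.0781−1.25) × (0.01678−0.7746) = (-5.216)×(-0.7578) = 3.953 mol/dm³.
C_M = C_{M0}e^(−k₁t) = 0.08206 mol/dm³, so C_P = C_{M0}−C_M−C_N = 0.8552 mol/dm³; C_N/C_P = 4.62.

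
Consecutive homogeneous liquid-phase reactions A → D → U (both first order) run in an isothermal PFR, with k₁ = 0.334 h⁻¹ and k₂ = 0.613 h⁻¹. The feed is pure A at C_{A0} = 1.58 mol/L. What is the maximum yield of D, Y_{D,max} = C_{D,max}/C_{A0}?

For a first-order series the maximum intermediate yield is C_{D,max}/C_{A0} = (k₁/k₂)^[k₂/(k₂−k₁)].
= (0.334/0.613)^(0.613/(0.613−0.334)) = (0.5449)^(2.197) = 0.2634.

0.263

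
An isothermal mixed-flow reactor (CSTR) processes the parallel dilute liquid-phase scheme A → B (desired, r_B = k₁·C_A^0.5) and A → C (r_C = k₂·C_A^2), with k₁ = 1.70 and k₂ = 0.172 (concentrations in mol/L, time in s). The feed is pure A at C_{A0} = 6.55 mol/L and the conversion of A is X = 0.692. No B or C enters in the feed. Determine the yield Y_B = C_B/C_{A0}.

Exit C_A = C_{A0}(1−X) = 6.55×0.308 = 2.017 mol/L.
In a CSTR the entire volume is at exit conditions, so r_B = 1.70×2.017^0.5 = 2.415 and r_C = 0.172×2.017^2 = 0.7000.
Fraction of consumed A going to B: r_B/(r_B+r_C) = 0.7752.
C_B = 0.7752·C_{A0}·X = 0.7752×6.55×0.692 = 3.51 mol/L; Y_B = C_B/C_{A0} = 0.536.

0.536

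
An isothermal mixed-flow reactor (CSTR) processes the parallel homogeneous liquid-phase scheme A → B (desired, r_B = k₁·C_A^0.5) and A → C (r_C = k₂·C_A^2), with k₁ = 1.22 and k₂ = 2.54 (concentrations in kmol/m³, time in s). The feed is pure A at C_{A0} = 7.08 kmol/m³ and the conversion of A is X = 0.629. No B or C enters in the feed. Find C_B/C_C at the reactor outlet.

Exit C_A = C_{A0}(1−X) = 7.08×0.371 = 2.627 kmol/m³.
A CSTR operates uniformly at the exit composition, giving r_B = 1.977 and r_C = 17.52 (each k·C_A^n at C_A = 2.627).
Overall selectivity = C_B/C_C = r_Bτ/(r_Cτ) = r_B/r_C = 0.113.

0.113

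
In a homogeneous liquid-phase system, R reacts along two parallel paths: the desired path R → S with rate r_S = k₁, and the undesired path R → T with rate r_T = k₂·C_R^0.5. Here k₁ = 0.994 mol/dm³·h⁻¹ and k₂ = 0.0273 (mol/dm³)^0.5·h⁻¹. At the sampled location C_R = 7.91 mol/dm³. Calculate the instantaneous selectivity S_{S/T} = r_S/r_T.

S_{S/T} = r_S/r_T = (k₁)/(k₂·C_R^0.5) = (k₁/k₂)·C_R^-0.5.
= (0.994) / (0.0273×7.910^0.5) = 0.9940/0.07678 = 12.9.
The undesired path is higher order in R, so low C_R (CSTR or dilute feed) favours S.

12.9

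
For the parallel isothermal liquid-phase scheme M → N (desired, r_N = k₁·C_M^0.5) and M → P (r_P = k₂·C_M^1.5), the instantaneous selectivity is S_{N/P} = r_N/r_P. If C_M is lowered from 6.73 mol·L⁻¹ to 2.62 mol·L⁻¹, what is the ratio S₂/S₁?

2.57

S_{N/P} = (k₁/k₂)·C_M⁻¹, so S₂/S₁ = (C_{M,2}/C_{M,1})⁻¹.
= 6.73/2.62 = 2.57.
Selectivity toward N rises as C_M falls — low-concentration operation is favoured.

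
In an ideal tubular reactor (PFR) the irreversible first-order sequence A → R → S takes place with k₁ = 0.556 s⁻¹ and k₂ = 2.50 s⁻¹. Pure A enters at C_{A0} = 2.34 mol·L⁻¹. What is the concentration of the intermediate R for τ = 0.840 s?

The intermediate concentration in a first-order A→B→C sequence is C_R = k₁C_{A0}(e^(−k₁τ) − e^(−k₂τ))/(k₂−k₁).
e^(−k₁τ) = e^(−0.556×0.840) = e^(−0.4670) = 0.6269; e^(−k₂τ) = e^(−2.100) = 0.1225.
C_R = 0.556×2.34/(2.50−0.556) × (0.6269−0.1225) = 0.6693×0.5044 = 0.3376 mol·L⁻¹.

0.338 mol·L⁻¹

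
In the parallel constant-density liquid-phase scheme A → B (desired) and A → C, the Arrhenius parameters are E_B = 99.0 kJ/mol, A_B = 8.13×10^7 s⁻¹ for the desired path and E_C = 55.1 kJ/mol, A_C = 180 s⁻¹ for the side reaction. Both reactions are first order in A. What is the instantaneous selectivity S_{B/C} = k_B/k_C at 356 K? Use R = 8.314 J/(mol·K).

0.163

k_B/k_C = (A_B/A_C)·exp[−(E_B−E_C)/(RT)] = (A_B/A_C)·exp[(E_C−E_B)/(RT)].
(E_C−E_B)/(RT) = (55.1−99.0)×10³/(8.314×356) = -43900/2960 = -14.83.
k_B/k_C = (8.13×10^7/180)·exp(-14.83) = 4.517×10^5 × 3.618×10^-7 = 0.163.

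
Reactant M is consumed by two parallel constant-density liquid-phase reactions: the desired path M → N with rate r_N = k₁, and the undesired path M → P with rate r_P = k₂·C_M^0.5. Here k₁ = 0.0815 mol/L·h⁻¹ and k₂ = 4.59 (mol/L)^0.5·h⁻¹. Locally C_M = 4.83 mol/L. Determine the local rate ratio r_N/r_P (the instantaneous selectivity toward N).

S_{N/P} = r_N/r_P = (k₁)/(k₂·C_M^0.5) = (k₁/k₂)·C_M^-0.5.
= (0.0815) / (4.59×4.830^0.5) = 0.08150/10.09 = 0.00808.

0.00808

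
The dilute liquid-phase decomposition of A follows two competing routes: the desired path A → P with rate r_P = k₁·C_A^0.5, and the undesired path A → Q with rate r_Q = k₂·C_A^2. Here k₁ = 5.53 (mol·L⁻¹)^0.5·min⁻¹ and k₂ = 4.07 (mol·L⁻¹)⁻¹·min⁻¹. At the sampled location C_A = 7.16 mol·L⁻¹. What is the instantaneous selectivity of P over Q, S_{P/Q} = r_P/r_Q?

0.0709

S_{P/Q} = r_P/r_Q = (k₁·C_A^0.5)/(k₂·C_A^2) = (k₁/k₂)·C_A^-1.5.
= (5.53×7.160^0.5) / (4.07×7.160^2) = 14.80/208.7 = 0.0709.
The undesired path is higher order in A, so low C_A (CSTR or dilute feed) favours P.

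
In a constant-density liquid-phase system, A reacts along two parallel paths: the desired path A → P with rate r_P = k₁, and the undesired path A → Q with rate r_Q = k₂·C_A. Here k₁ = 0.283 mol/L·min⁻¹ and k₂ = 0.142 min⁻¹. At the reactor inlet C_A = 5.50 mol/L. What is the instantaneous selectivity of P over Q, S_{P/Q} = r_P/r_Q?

0.362

S_{P/Q} = r_P/r_Q = (k₁)/(k₂·C_A) = (k₁/k₂)·C_A⁻¹.
= (0.283) / (0.142×5.500) = 0.2830/0.7810 = 0.362.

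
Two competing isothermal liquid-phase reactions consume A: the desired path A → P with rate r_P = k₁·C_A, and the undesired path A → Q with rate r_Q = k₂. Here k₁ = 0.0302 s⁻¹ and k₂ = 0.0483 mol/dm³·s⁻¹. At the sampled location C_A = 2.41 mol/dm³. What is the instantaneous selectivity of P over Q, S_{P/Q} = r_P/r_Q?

1.51

S_{P/Q} = r_P/r_Q = (k₁·C_A)/(k₂) = (k₁/k₂)·C_A.
= (0.0302×2.410) / (0.0483) = 0.07278/0.04830 = 1.51.
Since the desired path is higher order in A, keeping C_A high (PFR or concentrated feed) favours P.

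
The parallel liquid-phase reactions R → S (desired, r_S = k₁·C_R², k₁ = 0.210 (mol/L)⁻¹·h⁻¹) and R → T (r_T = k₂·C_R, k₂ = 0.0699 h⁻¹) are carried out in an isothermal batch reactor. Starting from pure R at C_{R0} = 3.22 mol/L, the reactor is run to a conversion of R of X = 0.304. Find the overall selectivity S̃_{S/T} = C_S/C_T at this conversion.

C_R = C_{R0}(1−X) = 2.241 mol/L.
Along a PFR/batch, dC_T/dC_R = −r_T/(r_S+r_T) = −k₂/(k₂+k₁·C_R).
Integrating from C_{R0} to C_R: C_T = (0.0699/0.210)·ln[(0.0699+0.210·3.22)/(0.0699+0.210·2.24)] = 0.3329·ln(0.7461/0.5405) = 0.1073 mol/L.
Then C_S = (C_{R0}−C_R) − C_T = 0.9789 − 0.1073 = 0.8716 mol/L.
S̃_{S/T} = C_S/C_T = 0.8716/0.1073 = 8.12.

8.12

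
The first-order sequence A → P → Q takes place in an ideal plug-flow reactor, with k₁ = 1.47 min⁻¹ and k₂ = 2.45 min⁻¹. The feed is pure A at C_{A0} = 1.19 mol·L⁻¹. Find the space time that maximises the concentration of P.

0.521 min

Setting dC_P/dτ = 0 gives τ_opt = ln(k₂/k₁)/(k₂−k₁).
= ln(2.45/1.47)/(2.45−1.47) = ln(1.667)/0.9800 = 0.5108/0.9800 = 0.521 min.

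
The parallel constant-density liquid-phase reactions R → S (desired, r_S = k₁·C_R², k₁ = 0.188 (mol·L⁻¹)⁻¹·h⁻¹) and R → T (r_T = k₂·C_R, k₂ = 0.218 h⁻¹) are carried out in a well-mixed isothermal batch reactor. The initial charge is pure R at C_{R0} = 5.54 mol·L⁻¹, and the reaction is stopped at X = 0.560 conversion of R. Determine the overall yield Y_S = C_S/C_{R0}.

C_R = C_{R0}(1−X) = 2.438 mol·L⁻¹.
Along a PFR/batch, dC_T/dC_R = −r_T/(r_S+r_T) = −k₂/(k₂+k₁·C_R).
Integrating from C_{R0} to C_R: C_T = (0.218/0.188)·ln[(0.218+0.188·5.54)/(0.218+0.188·2.44)] = 1.160·ln(1.260/0.6763) = 0.7211 mol·L⁻¹.
Then C_S = (C_{R0}−C_R) − C_T = 3.102 − 0.7211 = 2.381 mol·L⁻¹.
Y_S = C_S/C_{R0} = 2.381/5.54 = 0.430.

0.430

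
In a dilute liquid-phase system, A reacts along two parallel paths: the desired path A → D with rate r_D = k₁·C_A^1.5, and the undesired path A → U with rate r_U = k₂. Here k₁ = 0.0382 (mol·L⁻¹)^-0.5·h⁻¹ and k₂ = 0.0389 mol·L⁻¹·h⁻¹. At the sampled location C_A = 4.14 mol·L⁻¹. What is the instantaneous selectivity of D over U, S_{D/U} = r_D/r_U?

8.27

S_{D/U} = r_D/r_U = (k₁·C_A^1.5)/(k₂) = (k₁/k₂)·C_A^1.5.
= (0.0382×4.140^1.5) / (0.0389) = 0.3218/0.03890 = 8.27.
Since the desired path is higher order in A, keeping C_A high (PFR or concentrated feed) favours D.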